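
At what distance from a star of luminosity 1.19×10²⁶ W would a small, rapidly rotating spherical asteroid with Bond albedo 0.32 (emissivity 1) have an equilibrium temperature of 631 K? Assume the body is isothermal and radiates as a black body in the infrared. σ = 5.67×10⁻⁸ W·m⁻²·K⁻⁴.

For an isothermal black-emitting sphere, (1−a)S·πr² = σ·4πr²·T⁴ ⇒ S = 4σT⁴/(1−a).
S = 4·5.67×10⁻⁸·(631)⁴/0.680 = 52880 W/m².
Flux falls as S = L/(4πd²), so d = √(L/(4πS)) = √(1.19×10²⁶/(4π·52880)).

d ≈ 1.34×10¹⁰ m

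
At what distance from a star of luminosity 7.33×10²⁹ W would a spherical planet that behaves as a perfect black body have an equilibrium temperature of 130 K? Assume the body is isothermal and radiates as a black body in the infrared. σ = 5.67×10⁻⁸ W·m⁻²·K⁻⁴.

For an isothermal black-emitting sphere, (1−a)S·πr² = σ·4πr²·T⁴ ⇒ S = 4σT⁴/(1−a).
S = 4·5.67×10⁻⁸·(130)⁴/1.00 = 64.78 W/m².
Flux falls as S = L/(4πd²), so d = √(L/(4πS)) = √(7.33×10²⁹/(4π·64.78)).

d ≈ 3.00×10¹³ m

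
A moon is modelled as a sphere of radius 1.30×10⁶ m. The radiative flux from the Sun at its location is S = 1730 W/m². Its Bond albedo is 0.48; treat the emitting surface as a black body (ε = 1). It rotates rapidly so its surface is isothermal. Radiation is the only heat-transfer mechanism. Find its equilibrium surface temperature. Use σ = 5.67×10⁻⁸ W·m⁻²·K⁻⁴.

T ≈ 251 K

At equilibrium, absorbed power = emitted power.
Absorbing cross-section = πr² = 5.309×10¹² m²; emitting surface = 4πr² = 2.124×10¹³ m² (ratio 4).
(1−a)S·A_cross = εσ·A_surf·T⁴  ⇒  T⁴ = (1−a)S/(4σ).
T⁴ = 0.520·1730/(4·5.67×10⁻⁸) = 3.966×10⁹ K⁴.
T = (3.966×10⁹)^(1/4).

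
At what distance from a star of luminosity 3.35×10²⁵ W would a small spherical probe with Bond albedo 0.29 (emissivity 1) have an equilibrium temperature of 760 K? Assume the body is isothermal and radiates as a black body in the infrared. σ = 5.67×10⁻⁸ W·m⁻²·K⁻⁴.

For an isothermal black-emitting sphere, (1−a)S·πr² = σ·4πr²·T⁴ ⇒ S = 4σT⁴/(1−a).
S = 4·5.67×10⁻⁸·(760)⁴/0.710 = 1.066×10⁵ W/m².
Flux falls as S = L/(4πd²), so d = √(L/(4πS)) = √(3.35×10²⁵/(4π·1.066×10⁵)).

d ≈ 5.00×10⁹ m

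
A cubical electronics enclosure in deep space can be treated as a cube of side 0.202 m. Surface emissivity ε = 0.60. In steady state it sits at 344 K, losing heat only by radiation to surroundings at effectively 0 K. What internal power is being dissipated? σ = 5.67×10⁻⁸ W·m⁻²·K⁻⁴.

Steady state: P = εσA T⁴.
A = 6L² = 0.2448 m²; T⁴ = (344)⁴ = 1.400×10¹⁰ K⁴.
P = 0.60 × 5.67×10⁻⁸ × 0.2448 × 1.400×10¹⁰.

P ≈ 117 W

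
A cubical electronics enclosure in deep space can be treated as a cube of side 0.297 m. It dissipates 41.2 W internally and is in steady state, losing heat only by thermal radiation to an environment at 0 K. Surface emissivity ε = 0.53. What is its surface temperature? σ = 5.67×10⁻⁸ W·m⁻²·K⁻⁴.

Steady state: internal power = radiated power, P = εσA T⁴.
Radiating area A = 6L² = 0.5293 m².
T⁴ = P/(εσA) = 41.2/(0.53·5.67×10⁻⁸·0.5293) = 2.590×10⁹ K⁴.
T = (2.590×10⁹)^(1/4).

T ≈ 226 K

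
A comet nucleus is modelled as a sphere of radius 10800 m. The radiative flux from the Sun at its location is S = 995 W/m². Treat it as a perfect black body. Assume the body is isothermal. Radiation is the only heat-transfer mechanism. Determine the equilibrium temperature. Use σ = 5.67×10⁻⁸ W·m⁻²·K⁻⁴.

T ≈ 257 K

At equilibrium, absorbed power = emitted power.
Absorbing cross-section = πr² = 3.664×10⁸ m²; emitting surface = 4πr² = 1.466×10⁹ m² (ratio 4).
S·A_cross = εσ·A_surf·T⁴  ⇒  T⁴ = S/(4σ).
T⁴ = 1.00·995/(4·5.67×10⁻⁸) = 4.387×10⁹ K⁴.
T = (4.387×10⁹)^(1/4).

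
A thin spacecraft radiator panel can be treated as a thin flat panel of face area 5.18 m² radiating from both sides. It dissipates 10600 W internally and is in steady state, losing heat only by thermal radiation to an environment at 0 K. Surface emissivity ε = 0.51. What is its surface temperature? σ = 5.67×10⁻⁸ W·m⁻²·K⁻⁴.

Steady state: internal power = radiated power, P = εσA T⁴.
Radiating area A = 2·5.18 = 10.36 m².
T⁴ = P/(εσA) = 10600/(0.51·5.67×10⁻⁸·10.36) = 3.538×10¹⁰ K⁴.
T = (3.538×10¹⁰)^(1/4).

T ≈ 434 K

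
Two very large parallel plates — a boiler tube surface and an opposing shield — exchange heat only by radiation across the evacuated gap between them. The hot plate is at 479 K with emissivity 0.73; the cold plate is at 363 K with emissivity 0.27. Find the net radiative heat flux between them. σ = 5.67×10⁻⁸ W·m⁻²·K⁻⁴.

For two infinite grey parallel plates, q = σ(T₁⁴ − T₂⁴)/(1/ε₁ + 1/ε₂ − 1).
T₁⁴ − T₂⁴ = 5.264×10¹⁰ − 1.736×10¹⁰ = 3.528×10¹⁰ K⁴.
1/ε₁ + 1/ε₂ − 1 = 1.370 + 3.704 − 1 = 4.074.
q = 5.67×10⁻⁸ × 3.528×10¹⁰ / 4.074.

q ≈ 491 W/m²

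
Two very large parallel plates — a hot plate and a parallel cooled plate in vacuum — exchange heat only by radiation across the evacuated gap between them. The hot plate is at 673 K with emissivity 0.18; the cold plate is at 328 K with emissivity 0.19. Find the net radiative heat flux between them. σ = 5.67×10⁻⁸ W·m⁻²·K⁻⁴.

q ≈ 1120 W/m²

For two infinite grey parallel plates, q = σ(T₁⁴ − T₂⁴)/(1/ε₁ + 1/ε₂ − 1).
T₁⁴ − T₂⁴ = 2.051×10¹¹ − 1.157×10¹⁰ = 1.936×10¹¹ K⁴.
1/ε₁ + 1/ε₂ − 1 = 5.556 + 5.263 − 1 = 9.819.
q = 5.67×10⁻⁸ × 1.936×10¹¹ / 9.819.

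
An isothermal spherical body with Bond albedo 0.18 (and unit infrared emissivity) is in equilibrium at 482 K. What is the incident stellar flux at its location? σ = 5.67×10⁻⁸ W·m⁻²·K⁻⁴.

S ≈ 14900 W/m²

(1−a)S·πr² = σ·4πr²·T⁴ ⇒ S = 4σT⁴/(1−a).
S = 4·5.67×10⁻⁸·5.397×10¹⁰/0.820.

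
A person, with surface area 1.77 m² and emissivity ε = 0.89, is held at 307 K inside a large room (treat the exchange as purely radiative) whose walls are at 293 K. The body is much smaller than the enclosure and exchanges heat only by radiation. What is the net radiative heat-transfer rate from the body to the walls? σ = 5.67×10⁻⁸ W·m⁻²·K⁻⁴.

P_net ≈ 135 W

For a small grey body in a large enclosure: P_net = εσA(T_body⁴ − T_wall⁴).
A = 1.77 m²; T_body⁴ − T_wall⁴ = 8.883×10⁹ − 7.370×10⁹ = 1.513×10⁹ K⁴.
|P_net| = 0.89·5.67×10⁻⁸·1.770·1.513×10⁹.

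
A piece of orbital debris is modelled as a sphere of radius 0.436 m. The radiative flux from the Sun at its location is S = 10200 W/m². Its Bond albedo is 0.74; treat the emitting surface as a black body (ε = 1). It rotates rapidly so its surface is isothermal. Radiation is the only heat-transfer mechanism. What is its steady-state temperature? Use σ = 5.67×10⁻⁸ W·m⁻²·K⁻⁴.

At equilibrium, absorbed power = emitted power.
Absorbing cross-section = πr² = 0.5972 m²; emitting surface = 4πr² = 2.389 m² (ratio 4).
(1−a)S·A_cross = εσ·A_surf·T⁴  ⇒  T⁴ = (1−a)S/(4σ).
T⁴ = 0.260·10200/(4·5.67×10⁻⁸) = 1.169×10¹⁰ K⁴.
T = (1.169×10¹⁰)^(1/4).

T ≈ 329 K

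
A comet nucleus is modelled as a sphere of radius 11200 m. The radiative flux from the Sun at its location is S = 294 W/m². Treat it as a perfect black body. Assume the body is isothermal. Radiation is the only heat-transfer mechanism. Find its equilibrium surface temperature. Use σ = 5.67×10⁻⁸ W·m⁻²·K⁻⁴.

T ≈ 190 K

At equilibrium, absorbed power = emitted power.
Absorbing cross-section = πr² = 3.941×10⁸ m²; emitting surface = 4πr² = 1.576×10⁹ m² (ratio 4).
S·A_cross = εσ·A_surf·T⁴  ⇒  T⁴ = S/(4σ).
T⁴ = 1.00·294/(4·5.67×10⁻⁸) = 1.296×10⁹ K⁴.
T = (1.296×10⁹)^(1/4).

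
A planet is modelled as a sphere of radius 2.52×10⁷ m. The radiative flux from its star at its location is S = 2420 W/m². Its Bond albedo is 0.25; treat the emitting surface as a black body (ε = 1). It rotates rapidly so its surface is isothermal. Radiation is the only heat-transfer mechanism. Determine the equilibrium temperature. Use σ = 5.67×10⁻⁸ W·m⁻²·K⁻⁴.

At equilibrium, absorbed power = emitted power.
Absorbing cross-section = πr² = 1.995×10¹⁵ m²; emitting surface = 4πr² = 7.980×10¹⁵ m² (ratio 4).
(1−a)S·A_cross = εσ·A_surf·T⁴  ⇒  T⁴ = (1−a)S/(4σ).
T⁴ = 0.750·2420/(4·5.67×10⁻⁸) = 8.003×10⁹ K⁴.
T = (8.003×10⁹)^(1/4).

T ≈ 299 K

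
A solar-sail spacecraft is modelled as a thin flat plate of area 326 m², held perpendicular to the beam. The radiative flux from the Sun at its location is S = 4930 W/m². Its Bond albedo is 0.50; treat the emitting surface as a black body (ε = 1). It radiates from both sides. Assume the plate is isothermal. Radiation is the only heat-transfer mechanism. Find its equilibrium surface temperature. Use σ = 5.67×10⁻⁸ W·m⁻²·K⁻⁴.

T ≈ 384 K

At equilibrium, absorbed power = emitted power.
Absorbing cross-section = A = 326.0 m²; emitting surface = 2A = 652.0 m² (ratio 2).
(1−a)S·A_cross = εσ·A_surf·T⁴  ⇒  T⁴ = (1−a)S/(2σ).
T⁴ = 0.500·4930/(2·5.67×10⁻⁸) = 2.174×10¹⁰ K⁴.
T = (2.174×10¹⁰)^(1/4).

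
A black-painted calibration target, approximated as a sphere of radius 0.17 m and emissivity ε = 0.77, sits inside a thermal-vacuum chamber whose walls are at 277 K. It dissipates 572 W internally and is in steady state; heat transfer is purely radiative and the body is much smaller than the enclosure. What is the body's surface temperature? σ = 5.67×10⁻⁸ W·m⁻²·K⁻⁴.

For a small grey body in a large enclosure, net radiated power = εσA(T⁴ − T_w⁴).
Steady state: P = εσA(T⁴ − T_w⁴) with A = 4πr² = 0.3632 m².
T⁴ = P/(εσA) + T_w⁴ = 572/(0.77·5.67×10⁻⁸·0.3632) + (277)⁴
    = 3.608×10¹⁰ + 5.887×10⁹ = 4.196×10¹⁰ K⁴.

T ≈ 453 K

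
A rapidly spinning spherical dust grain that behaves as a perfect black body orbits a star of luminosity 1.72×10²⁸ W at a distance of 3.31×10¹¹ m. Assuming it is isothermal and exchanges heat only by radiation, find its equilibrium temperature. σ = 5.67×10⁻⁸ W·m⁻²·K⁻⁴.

First find the stellar flux at distance d: S = L/(4πd²) = 1.72×10²⁸/(4π·(3.31×10¹¹)²) = 12490 W/m².
For an isothermal sphere, absorbed (1−a)S·πr² = emitted σ·4πr²·T⁴, so T⁴ = (1−a)S/(4σ).
T⁴ = 1.00·12490/(4·5.67×10⁻⁸) = 5.508×10¹⁰ K⁴.

T ≈ 484 K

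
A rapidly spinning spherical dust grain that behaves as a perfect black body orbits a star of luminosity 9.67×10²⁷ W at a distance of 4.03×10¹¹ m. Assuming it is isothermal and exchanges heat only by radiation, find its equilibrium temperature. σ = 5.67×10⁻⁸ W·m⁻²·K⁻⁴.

First find the stellar flux at distance d: S = L/(4πd²) = 9.67×10²⁷/(4π·(4.03×10¹¹)²) = 4738 W/m².
For an isothermal sphere, absorbed (1−a)S·πr² = emitted σ·4πr²·T⁴, so T⁴ = (1−a)S/(4σ).
T⁴ = 1.00·4738/(4·5.67×10⁻⁸) = 2.089×10¹⁰ K⁴.

T ≈ 380 K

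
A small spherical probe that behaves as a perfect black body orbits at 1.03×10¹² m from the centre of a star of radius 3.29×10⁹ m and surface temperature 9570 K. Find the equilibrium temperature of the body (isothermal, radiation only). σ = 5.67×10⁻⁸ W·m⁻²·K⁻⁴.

The star's surface emits σT_*⁴; at distance d the flux is S = σT_*⁴(R_*/d)².
S = 5.67×10⁻⁸·(9570)⁴·(3.29×10⁹/1.03×10¹²)² = 4852 W/m².
For an isothermal sphere T⁴ = (1−a)S/(4σ) = 2.139×10¹⁰ K⁴.

T ≈ 382 K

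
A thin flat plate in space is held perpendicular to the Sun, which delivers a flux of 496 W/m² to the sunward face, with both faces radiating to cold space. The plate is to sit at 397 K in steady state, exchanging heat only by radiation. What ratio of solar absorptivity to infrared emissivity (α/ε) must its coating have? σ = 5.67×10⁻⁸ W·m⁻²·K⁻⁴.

α/ε ≈ 5.68

Balance: αS·A = εσ·2A·T⁴ ⇒ α/ε = 2σT⁴/S.
α/ε = 2·5.67×10⁻⁸·(397)⁴/496 = 2·5.67×10⁻⁸·2.484×10¹⁰/496.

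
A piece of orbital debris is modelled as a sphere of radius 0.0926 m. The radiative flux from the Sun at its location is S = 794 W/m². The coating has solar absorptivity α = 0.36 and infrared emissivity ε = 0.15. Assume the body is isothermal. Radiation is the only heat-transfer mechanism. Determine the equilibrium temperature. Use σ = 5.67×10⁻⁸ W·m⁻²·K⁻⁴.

T ≈ 303 K

At equilibrium, absorbed power = emitted power.
Absorbing cross-section = πr² = 0.02694 m²; emitting surface = 4πr² = 0.1078 m² (ratio 4).
αS·A_cross = εσ·A_surf·T⁴  ⇒  T⁴ = αS/(ε·4σ).
T⁴ = 0.360·794/(0.15·4·5.67×10⁻⁸) = 8.402×10⁹ K⁴.
T = (8.402×10⁹)^(1/4).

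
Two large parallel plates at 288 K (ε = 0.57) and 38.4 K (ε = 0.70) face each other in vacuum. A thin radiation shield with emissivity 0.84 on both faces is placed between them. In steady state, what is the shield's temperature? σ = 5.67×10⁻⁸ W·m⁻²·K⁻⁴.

In steady state the net flux on the hot side equals that on the cold side.
σ(T₁⁴−T_s⁴)/D₁ = σ(T_s⁴−T₂⁴)/D₂, with D₁ = 1/ε₁+1/ε_s−1 = 1.945, D₂ = 1/ε_s+1/ε₂−1 = 1.619.
Solve for T_s⁴: T_s⁴ = (D₂·T₁⁴ + D₁·T₂⁴)/(D₁+D₂) = 3.127×10⁹ K⁴.

T_s ≈ 236 K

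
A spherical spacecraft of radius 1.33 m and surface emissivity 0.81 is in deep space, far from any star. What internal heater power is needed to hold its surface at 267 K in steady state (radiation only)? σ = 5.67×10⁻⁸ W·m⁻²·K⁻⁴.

P ≈ 5190 W

P = εσ·4πr²·T⁴.
4πr² = 22.23 m²; T⁴ = 5.082×10⁹ K⁴.
P = 0.81·5.67×10⁻⁸·22.23·5.082×10⁹.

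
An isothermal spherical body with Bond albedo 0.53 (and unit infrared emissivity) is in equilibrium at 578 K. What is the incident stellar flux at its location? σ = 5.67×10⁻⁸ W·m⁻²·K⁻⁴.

(1−a)S·πr² = σ·4πr²·T⁴ ⇒ S = 4σT⁴/(1−a).
S = 4·5.67×10⁻⁸·1.116×10¹¹/0.470.

S ≈ 53900 W/m²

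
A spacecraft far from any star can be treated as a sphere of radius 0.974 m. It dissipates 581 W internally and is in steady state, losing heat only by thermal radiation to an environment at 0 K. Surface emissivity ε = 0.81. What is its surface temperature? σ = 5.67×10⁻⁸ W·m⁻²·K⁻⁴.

T ≈ 180 K

Steady state: internal power = radiated power, P = εσA T⁴.
Radiating area A = 4πr² = 11.92 m².
T⁴ = P/(εσA) = 581/(0.81·5.67×10⁻⁸·11.92) = 1.061×10⁹ K⁴.
T = (1.061×10⁹)^(1/4).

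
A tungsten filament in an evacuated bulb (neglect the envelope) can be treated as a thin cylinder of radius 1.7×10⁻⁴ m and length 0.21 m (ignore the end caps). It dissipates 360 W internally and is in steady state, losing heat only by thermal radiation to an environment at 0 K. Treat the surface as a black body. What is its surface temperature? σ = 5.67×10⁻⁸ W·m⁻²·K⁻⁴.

Steady state: internal power = radiated power, P = εσA T⁴.
Radiating area A = 2πrL = 2.243×10⁻⁴ m².
T⁴ = P/(εσA) = 360/(1.0·5.67×10⁻⁸·2.243×10⁻⁴) = 2.831×10¹³ K⁴.
T = (2.831×10¹³)^(1/4).

T ≈ 2310 K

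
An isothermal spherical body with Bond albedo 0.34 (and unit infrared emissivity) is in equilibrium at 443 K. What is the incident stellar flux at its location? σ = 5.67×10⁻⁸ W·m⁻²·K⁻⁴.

S ≈ 13200 W/m²

(1−a)S·πr² = σ·4πr²·T⁴ ⇒ S = 4σT⁴/(1−a).
S = 4·5.67×10⁻⁸·3.851×10¹⁰/0.660.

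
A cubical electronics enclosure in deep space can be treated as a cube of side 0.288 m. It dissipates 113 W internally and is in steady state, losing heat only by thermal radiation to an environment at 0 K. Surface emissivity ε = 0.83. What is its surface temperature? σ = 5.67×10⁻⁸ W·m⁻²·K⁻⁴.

T ≈ 264 K

Steady state: internal power = radiated power, P = εσA T⁴.
Radiating area A = 6L² = 0.4977 m².
T⁴ = P/(εσA) = 113/(0.83·5.67×10⁻⁸·0.4977) = 4.825×10⁹ K⁴.
T = (4.825×10⁹)^(1/4).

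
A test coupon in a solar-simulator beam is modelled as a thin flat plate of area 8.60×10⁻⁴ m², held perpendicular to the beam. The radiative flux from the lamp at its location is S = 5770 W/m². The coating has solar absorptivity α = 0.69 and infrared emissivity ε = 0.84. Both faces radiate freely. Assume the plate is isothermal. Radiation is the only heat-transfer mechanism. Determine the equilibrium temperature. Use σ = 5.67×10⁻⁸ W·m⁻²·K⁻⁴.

At equilibrium, absorbed power = emitted power.
Absorbing cross-section = A = 8.600×10⁻⁴ m²; emitting surface = 2A = 0.001720 m² (ratio 2).
αS·A_cross = εσ·A_surf·T⁴  ⇒  T⁴ = αS/(ε·2σ).
T⁴ = 0.690·5770/(0.84·2·5.67×10⁻⁸) = 4.180×10¹⁰ K⁴.
T = (4.180×10¹⁰)^(1/4).

T ≈ 452 K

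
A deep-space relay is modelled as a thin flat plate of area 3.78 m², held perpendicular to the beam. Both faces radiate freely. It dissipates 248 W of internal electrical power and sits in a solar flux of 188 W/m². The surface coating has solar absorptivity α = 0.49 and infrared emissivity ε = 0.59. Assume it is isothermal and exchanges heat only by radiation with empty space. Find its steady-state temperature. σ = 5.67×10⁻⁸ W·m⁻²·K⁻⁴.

At steady state, absorbed solar power + internal power = radiated power.
Absorbed: α·S·A_cross = 0.49·188·3.780 = 348.2 W (cross-section A).
Total input = 348.2 + 248 = 596.2 W.
Radiated: εσ·A_surf·T⁴ with A_surf = 2A = 7.560 m².
T⁴ = 596.2/(0.59·5.67×10⁻⁸·7.560) = 2.357×10⁹ K⁴.

T ≈ 220 K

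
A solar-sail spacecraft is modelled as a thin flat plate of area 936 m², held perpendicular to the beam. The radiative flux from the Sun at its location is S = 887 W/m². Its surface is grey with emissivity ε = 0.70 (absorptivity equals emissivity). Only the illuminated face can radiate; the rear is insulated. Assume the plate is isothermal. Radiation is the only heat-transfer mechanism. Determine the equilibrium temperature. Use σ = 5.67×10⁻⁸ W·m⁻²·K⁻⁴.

T ≈ 354 K

At equilibrium, absorbed power = emitted power.
Absorbing cross-section = A = 936.0 m²; emitting surface = A = 936.0 m² (ratio 1).
εS·A_cross = εσ·A_surf·T⁴  ⇒  T⁴ = S/(1σ)   (ε cancels).
T⁴ = 887/(1·5.67×10⁻⁸) = 1.564×10¹⁰ K⁴.
T = (1.564×10¹⁰)^(1/4).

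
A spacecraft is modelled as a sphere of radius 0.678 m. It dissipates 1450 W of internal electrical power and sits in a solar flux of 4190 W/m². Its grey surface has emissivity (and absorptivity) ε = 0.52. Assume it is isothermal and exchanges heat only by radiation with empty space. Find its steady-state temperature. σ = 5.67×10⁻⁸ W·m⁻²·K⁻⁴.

At steady state, absorbed solar power + internal power = radiated power.
Absorbed: α·S·A_cross = 0.52·4190·1.444 = 3146 W (cross-section πr²).
Total input = 3146 + 1450 = 4596 W.
Radiated: εσ·A_surf·T⁴ with A_surf = 4πr² = 5.777 m².
T⁴ = 4596/(0.52·5.67×10⁻⁸·5.777) = 2.699×10¹⁰ K⁴.

T ≈ 405 K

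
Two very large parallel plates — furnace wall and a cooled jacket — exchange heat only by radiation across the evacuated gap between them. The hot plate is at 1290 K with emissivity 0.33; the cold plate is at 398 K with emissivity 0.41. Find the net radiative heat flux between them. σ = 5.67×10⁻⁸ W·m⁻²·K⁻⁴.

For two infinite grey parallel plates, q = σ(T₁⁴ − T₂⁴)/(1/ε₁ + 1/ε₂ − 1).
T₁⁴ − T₂⁴ = 2.769×10¹² − 2.509×10¹⁰ = 2.744×10¹² K⁴.
1/ε₁ + 1/ε₂ − 1 = 3.030 + 2.439 − 1 = 4.469.
q = 5.67×10⁻⁸ × 2.744×10¹² / 4.469.

q ≈ 34800 W/m²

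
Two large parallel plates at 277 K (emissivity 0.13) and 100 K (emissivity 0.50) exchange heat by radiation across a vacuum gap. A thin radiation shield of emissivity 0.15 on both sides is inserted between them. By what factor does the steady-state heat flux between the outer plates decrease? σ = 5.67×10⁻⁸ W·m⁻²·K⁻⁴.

Without shield: q₀ = σΔ(T⁴)/(1/ε₁+1/ε₂−1) with denominator 8.692.
With shield the two gaps are in series; the resistances add: (1/ε₁+1/ε_s−1)+(1/ε_s+1/ε₂−1) = 13.36+7.667 = 21.03.
Heat-flux ratio q₀/q = 21.03/8.692.

factor ≈ 2.42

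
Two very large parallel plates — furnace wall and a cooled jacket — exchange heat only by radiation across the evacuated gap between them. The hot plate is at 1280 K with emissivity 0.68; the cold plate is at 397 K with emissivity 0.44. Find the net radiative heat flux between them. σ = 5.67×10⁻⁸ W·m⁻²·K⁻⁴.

For two infinite grey parallel plates, q = σ(T₁⁴ − T₂⁴)/(1/ε₁ + 1/ε₂ − 1).
T₁⁴ − T₂⁴ = 2.684×10¹² − 2.484×10¹⁰ = 2.660×10¹² K⁴.
1/ε₁ + 1/ε₂ − 1 = 1.471 + 2.273 − 1 = 2.743.
q = 5.67×10⁻⁸ × 2.660×10¹² / 2.743.

q ≈ 55000 W/m²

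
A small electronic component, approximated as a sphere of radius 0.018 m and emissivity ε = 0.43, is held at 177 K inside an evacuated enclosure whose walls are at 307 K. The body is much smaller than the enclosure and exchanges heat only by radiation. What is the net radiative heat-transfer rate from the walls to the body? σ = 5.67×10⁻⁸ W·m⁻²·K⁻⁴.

For a small grey body in a large enclosure: P_net = εσA(T_body⁴ − T_wall⁴).
A = 4πr² = 0.004072 m²; T_body⁴ − T_wall⁴ = 9.815×10⁸ − 8.883×10⁹ = -7.901×10⁹ K⁴.
|P_net| = 0.43·5.67×10⁻⁸·0.004072·7.901×10⁹.

P_net ≈ 0.784 W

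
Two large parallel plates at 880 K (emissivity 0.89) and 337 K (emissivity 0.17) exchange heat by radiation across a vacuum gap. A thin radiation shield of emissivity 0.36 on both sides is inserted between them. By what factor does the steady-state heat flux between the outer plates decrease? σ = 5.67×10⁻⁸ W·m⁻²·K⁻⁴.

factor ≈ 1.76

Without shield: q₀ = σΔ(T⁴)/(1/ε₁+1/ε₂−1) with denominator 6.006.
With shield the two gaps are in series; the resistances add: (1/ε₁+1/ε_s−1)+(1/ε_s+1/ε₂−1) = 2.901+7.660 = 10.56.
Heat-flux ratio q₀/q = 10.56/6.006.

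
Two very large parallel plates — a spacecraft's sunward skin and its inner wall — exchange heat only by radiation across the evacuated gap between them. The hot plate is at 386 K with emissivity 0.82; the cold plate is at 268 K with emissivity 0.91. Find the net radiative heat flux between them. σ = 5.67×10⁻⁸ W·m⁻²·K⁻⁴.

q ≈ 733 W/m²

For two infinite grey parallel plates, q = σ(T₁⁴ − T₂⁴)/(1/ε₁ + 1/ε₂ − 1).
T₁⁴ − T₂⁴ = 2.220×10¹⁰ − 5.159×10⁹ = 1.704×10¹⁰ K⁴.
1/ε₁ + 1/ε₂ − 1 = 1.220 + 1.099 − 1 = 1.318.
q = 5.67×10⁻⁸ × 1.704×10¹⁰ / 1.318.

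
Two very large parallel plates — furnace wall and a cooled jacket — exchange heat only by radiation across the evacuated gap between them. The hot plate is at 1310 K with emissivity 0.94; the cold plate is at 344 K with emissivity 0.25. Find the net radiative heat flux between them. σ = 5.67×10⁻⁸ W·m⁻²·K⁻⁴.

q ≈ 40900 W/m²

For two infinite grey parallel plates, q = σ(T₁⁴ − T₂⁴)/(1/ε₁ + 1/ε₂ − 1).
T₁⁴ − T₂⁴ = 2.945×10¹² − 1.400×10¹⁰ = 2.931×10¹² K⁴.
1/ε₁ + 1/ε₂ − 1 = 1.064 + 4.000 − 1 = 4.064.
q = 5.67×10⁻⁸ × 2.931×10¹² / 4.064.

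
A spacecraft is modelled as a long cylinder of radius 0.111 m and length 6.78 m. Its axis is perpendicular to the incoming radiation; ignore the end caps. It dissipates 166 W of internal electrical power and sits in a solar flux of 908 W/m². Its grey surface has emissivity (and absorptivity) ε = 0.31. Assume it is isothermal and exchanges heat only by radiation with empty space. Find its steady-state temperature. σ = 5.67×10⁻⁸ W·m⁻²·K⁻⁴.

At steady state, absorbed solar power + internal power = radiated power.
Absorbed: α·S·A_cross = 0.31·908·1.505 = 423.7 W (cross-section 2rL).
Total input = 423.7 + 166 = 589.7 W.
Radiated: εσ·A_surf·T⁴ with A_surf = 2πrL = 4.729 m².
T⁴ = 589.7/(0.31·5.67×10⁻⁸·4.729) = 7.095×10⁹ K⁴.

T ≈ 290 K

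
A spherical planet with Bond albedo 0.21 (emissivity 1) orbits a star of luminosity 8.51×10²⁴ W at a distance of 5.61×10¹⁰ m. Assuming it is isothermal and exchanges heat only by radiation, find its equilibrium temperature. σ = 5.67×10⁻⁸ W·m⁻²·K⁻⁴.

First find the stellar flux at distance d: S = L/(4πd²) = 8.51×10²⁴/(4π·(5.61×10¹⁰)²) = 215.2 W/m².
For an isothermal sphere, absorbed (1−a)S·πr² = emitted σ·4πr²·T⁴, so T⁴ = (1−a)S/(4σ).
T⁴ = 0.790·215.2/(4·5.67×10⁻⁸) = 7.495×10⁸ K⁴.

T ≈ 165 K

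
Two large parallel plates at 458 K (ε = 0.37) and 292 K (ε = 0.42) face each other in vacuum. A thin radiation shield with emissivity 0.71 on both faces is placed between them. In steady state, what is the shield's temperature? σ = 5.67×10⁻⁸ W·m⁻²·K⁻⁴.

T_s ≈ 396 K

In steady state the net flux on the hot side equals that on the cold side.
σ(T₁⁴−T_s⁴)/D₁ = σ(T_s⁴−T₂⁴)/D₂, with D₁ = 1/ε₁+1/ε_s−1 = 3.111, D₂ = 1/ε_s+1/ε₂−1 = 2.789.
Solve for T_s⁴: T_s⁴ = (D₂·T₁⁴ + D₁·T₂⁴)/(D₁+D₂) = 2.463×10¹⁰ K⁴.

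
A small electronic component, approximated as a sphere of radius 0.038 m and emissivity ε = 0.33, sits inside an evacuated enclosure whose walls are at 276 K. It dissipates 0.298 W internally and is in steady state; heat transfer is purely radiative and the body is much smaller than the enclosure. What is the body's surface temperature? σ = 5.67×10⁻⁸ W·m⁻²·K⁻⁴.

T ≈ 286 K

For a small grey body in a large enclosure, net radiated power = εσA(T⁴ − T_w⁴).
Steady state: P = εσA(T⁴ − T_w⁴) with A = 4πr² = 0.01815 m².
T⁴ = P/(εσA) + T_w⁴ = 0.298/(0.33·5.67×10⁻⁸·0.01815) + (276)⁴
    = 8.777×10⁸ + 5.803×10⁹ = 6.680×10⁹ K⁴.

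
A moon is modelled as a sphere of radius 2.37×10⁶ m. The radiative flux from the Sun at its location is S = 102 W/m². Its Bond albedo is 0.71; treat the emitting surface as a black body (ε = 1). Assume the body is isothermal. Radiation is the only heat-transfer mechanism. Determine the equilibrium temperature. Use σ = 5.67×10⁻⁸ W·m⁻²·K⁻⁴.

T ≈ 107 K

At equilibrium, absorbed power = emitted power.
Absorbing cross-section = πr² = 1.765×10¹³ m²; emitting surface = 4πr² = 7.058×10¹³ m² (ratio 4).
(1−a)S·A_cross = εσ·A_surf·T⁴  ⇒  T⁴ = (1−a)S/(4σ).
T⁴ = 0.290·102/(4·5.67×10⁻⁸) = 1.304×10⁸ K⁴.
T = (1.304×10⁸)^(1/4).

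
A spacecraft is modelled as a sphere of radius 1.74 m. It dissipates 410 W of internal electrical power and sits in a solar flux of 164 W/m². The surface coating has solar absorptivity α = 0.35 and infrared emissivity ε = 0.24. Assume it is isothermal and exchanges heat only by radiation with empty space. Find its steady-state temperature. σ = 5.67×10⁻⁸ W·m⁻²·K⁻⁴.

T ≈ 207 K

At steady state, absorbed solar power + internal power = radiated power.
Absorbed: α·S·A_cross = 0.35·164·9.511 = 546.0 W (cross-section πr²).
Total input = 546.0 + 410 = 956.0 W.
Radiated: εσ·A_surf·T⁴ with A_surf = 4πr² = 38.05 m².
T⁴ = 956.0/(0.24·5.67×10⁻⁸·38.05) = 1.846×10⁹ K⁴.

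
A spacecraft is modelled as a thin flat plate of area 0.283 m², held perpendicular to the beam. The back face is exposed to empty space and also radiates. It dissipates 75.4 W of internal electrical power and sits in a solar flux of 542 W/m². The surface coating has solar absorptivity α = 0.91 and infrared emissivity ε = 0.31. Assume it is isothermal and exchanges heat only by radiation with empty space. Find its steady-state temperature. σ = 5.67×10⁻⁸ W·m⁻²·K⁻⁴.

At steady state, absorbed solar power + internal power = radiated power.
Absorbed: α·S·A_cross = 0.91·542·0.2830 = 139.6 W (cross-section A).
Total input = 139.6 + 75.4 = 215.0 W.
Radiated: εσ·A_surf·T⁴ with A_surf = 2A = 0.5660 m².
T⁴ = 215.0/(0.31·5.67×10⁻⁸·0.5660) = 2.161×10¹⁰ K⁴.

T ≈ 383 K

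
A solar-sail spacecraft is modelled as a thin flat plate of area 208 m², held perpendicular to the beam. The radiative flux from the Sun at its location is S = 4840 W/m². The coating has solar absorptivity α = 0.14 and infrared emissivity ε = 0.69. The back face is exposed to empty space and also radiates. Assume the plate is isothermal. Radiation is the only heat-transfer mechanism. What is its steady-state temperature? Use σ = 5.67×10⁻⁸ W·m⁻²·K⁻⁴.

At equilibrium, absorbed power = emitted power.
Absorbing cross-section = A = 208.0 m²; emitting surface = 2A = 416.0 m² (ratio 2).
αS·A_cross = εσ·A_surf·T⁴  ⇒  T⁴ = αS/(ε·2σ).
T⁴ = 0.140·4840/(0.69·2·5.67×10⁻⁸) = 8.660×10⁹ K⁴.
T = (8.660×10⁹)^(1/4).

T ≈ 305 K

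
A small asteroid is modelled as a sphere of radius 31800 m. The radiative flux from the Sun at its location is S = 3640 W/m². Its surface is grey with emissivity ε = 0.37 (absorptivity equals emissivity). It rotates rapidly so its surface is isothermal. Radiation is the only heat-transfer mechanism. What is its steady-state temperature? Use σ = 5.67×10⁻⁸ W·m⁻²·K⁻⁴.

T ≈ 356 K

At equilibrium, absorbed power = emitted power.
Absorbing cross-section = πr² = 3.177×10⁹ m²; emitting surface = 4πr² = 1.271×10¹⁰ m² (ratio 4).
εS·A_cross = εσ·A_surf·T⁴  ⇒  T⁴ = S/(4σ)   (ε cancels).
T⁴ = 3640/(4·5.67×10⁻⁸) = 1.605×10¹⁰ K⁴.
T = (1.605×10¹⁰)^(1/4).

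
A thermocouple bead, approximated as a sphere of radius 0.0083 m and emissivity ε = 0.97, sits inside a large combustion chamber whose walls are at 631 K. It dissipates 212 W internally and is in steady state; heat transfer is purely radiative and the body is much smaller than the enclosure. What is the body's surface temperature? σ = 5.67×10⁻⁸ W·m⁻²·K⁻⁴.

T ≈ 1470 K

For a small grey body in a large enclosure, net radiated power = εσA(T⁴ − T_w⁴).
Steady state: P = εσA(T⁴ − T_w⁴) with A = 4πr² = 8.657×10⁻⁴ m².
T⁴ = P/(εσA) + T_w⁴ = 212/(0.97·5.67×10⁻⁸·8.657×10⁻⁴) + (631)⁴
    = 4.453×10¹² + 1.585×10¹¹ = 4.611×10¹² K⁴.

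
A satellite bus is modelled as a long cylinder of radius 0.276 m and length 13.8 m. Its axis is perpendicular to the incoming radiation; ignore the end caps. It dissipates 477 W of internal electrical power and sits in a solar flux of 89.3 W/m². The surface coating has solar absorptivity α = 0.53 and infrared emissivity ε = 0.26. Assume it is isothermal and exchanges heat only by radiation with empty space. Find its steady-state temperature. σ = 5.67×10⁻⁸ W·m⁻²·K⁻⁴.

T ≈ 221 K

At steady state, absorbed solar power + internal power = radiated power.
Absorbed: α·S·A_cross = 0.53·89.3·7.618 = 360.5 W (cross-section 2rL).
Total input = 360.5 + 477 = 837.5 W.
Radiated: εσ·A_surf·T⁴ with A_surf = 2πrL = 23.93 m².
T⁴ = 837.5/(0.26·5.67×10⁻⁸·23.93) = 2.374×10⁹ K⁴.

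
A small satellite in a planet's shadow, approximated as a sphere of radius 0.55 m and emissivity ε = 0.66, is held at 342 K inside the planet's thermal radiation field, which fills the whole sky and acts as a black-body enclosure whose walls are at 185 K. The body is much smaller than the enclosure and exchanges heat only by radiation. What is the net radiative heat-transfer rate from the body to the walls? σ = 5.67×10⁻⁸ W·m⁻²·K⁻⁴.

P_net ≈ 1780 W

For a small grey body in a large enclosure: P_net = εσA(T_body⁴ − T_wall⁴).
A = 4πr² = 3.801 m²; T_body⁴ − T_wall⁴ = 1.368×10¹⁰ − 1.171×10⁹ = 1.251×10¹⁰ K⁴.
|P_net| = 0.66·5.67×10⁻⁸·3.801·1.251×10¹⁰.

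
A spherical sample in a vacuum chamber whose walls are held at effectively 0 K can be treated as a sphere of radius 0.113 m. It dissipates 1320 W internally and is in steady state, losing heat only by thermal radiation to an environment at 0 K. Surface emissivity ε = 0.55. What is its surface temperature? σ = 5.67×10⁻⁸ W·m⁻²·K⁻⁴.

Steady state: internal power = radiated power, P = εσA T⁴.
Radiating area A = 4πr² = 0.1605 m².
T⁴ = P/(εσA) = 1320/(0.55·5.67×10⁻⁸·0.1605) = 2.638×10¹¹ K⁴.
T = (2.638×10¹¹)^(1/4).

T ≈ 717 K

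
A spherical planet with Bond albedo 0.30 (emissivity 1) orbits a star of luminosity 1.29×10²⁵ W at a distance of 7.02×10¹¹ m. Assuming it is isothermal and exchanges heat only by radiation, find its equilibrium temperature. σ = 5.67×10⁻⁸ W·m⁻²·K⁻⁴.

First find the stellar flux at distance d: S = L/(4πd²) = 1.29×10²⁵/(4π·(7.02×10¹¹)²) = 2.083 W/m².
For an isothermal sphere, absorbed (1−a)S·πr² = emitted σ·4πr²·T⁴, so T⁴ = (1−a)S/(4σ).
T⁴ = 0.700·2.083/(4·5.67×10⁻⁸) = 6.429×10⁶ K⁴.

T ≈ 50.4 K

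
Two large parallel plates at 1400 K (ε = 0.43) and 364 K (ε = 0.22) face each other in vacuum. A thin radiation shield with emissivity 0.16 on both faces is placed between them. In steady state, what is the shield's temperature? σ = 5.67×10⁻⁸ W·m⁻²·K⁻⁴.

In steady state the net flux on the hot side equals that on the cold side.
σ(T₁⁴−T_s⁴)/D₁ = σ(T_s⁴−T₂⁴)/D₂, with D₁ = 1/ε₁+1/ε_s−1 = 7.576, D₂ = 1/ε_s+1/ε₂−1 = 9.795.
Solve for T_s⁴: T_s⁴ = (D₂·T₁⁴ + D₁·T₂⁴)/(D₁+D₂) = 2.174×10¹² K⁴.

T_s ≈ 1210 K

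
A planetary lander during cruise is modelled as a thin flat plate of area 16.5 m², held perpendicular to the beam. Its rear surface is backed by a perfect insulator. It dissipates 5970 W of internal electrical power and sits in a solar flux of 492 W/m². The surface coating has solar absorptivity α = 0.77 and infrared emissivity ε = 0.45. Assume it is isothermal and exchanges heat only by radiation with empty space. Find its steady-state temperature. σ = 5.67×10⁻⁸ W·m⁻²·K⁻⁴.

At steady state, absorbed solar power + internal power = radiated power.
Absorbed: α·S·A_cross = 0.77·492·16.50 = 6251 W (cross-section A).
Total input = 6251 + 5970 = 12220 W.
Radiated: εσ·A_surf·T⁴ with A_surf = A = 16.50 m².
T⁴ = 12220/(0.45·5.67×10⁻⁸·16.50) = 2.903×10¹⁰ K⁴.

T ≈ 413 K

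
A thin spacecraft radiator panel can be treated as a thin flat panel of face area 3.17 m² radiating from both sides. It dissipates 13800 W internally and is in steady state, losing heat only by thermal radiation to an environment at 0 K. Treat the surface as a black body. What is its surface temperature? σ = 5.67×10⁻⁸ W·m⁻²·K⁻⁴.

T ≈ 443 K

Steady state: internal power = radiated power, P = εσA T⁴.
Radiating area A = 2·3.17 = 6.340 m².
T⁴ = P/(εσA) = 13800/(1.0·5.67×10⁻⁸·6.340) = 3.839×10¹⁰ K⁴.
T = (3.839×10¹⁰)^(1/4).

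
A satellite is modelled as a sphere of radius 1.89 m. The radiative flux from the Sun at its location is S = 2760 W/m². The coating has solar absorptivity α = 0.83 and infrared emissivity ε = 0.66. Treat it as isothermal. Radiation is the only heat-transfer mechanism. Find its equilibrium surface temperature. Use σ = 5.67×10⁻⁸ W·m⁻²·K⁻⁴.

T ≈ 352 K

At equilibrium, absorbed power = emitted power.
Absorbing cross-section = πr² = 11.22 m²; emitting surface = 4πr² = 44.89 m² (ratio 4).
αS·A_cross = εσ·A_surf·T⁴  ⇒  T⁴ = αS/(ε·4σ).
T⁴ = 0.830·2760/(0.66·4·5.67×10⁻⁸) = 1.530×10¹⁰ K⁴.
T = (1.530×10¹⁰)^(1/4).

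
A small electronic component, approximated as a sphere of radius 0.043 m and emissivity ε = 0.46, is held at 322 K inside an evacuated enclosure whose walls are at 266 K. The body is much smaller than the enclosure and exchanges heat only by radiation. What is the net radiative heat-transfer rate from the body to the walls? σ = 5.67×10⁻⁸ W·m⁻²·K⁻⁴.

For a small grey body in a large enclosure: P_net = εσA(T_body⁴ − T_wall⁴).
A = 4πr² = 0.02324 m²; T_body⁴ − T_wall⁴ = 1.075×10¹⁰ − 5.006×10⁹ = 5.744×10⁹ K⁴.
|P_net| = 0.46·5.67×10⁻⁸·0.02324·5.744×10⁹.

P_net ≈ 3.48 W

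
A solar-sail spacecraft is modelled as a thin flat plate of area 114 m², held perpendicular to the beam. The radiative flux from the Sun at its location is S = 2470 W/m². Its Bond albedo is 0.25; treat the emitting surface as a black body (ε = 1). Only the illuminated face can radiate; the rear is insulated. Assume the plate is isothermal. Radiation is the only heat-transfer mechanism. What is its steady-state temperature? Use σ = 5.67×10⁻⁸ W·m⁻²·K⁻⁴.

T ≈ 425 K

At equilibrium, absorbed power = emitted power.
Absorbing cross-section = A = 114.0 m²; emitting surface = A = 114.0 m² (ratio 1).
(1−a)S·A_cross = εσ·A_surf·T⁴  ⇒  T⁴ = (1−a)S/(1σ).
T⁴ = 0.750·2470/(1·5.67×10⁻⁸) = 3.267×10¹⁰ K⁴.
T = (3.267×10¹⁰)^(1/4).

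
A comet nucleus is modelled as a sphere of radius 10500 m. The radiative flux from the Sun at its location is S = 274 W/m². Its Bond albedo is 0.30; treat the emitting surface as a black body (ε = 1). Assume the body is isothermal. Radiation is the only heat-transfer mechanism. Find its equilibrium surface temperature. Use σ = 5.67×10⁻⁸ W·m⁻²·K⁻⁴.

At equilibrium, absorbed power = emitted power.
Absorbing cross-section = πr² = 3.464×10⁸ m²; emitting surface = 4πr² = 1.385×10⁹ m² (ratio 4).
(1−a)S·A_cross = εσ·A_surf·T⁴  ⇒  T⁴ = (1−a)S/(4σ).
T⁴ = 0.700·274/(4·5.67×10⁻⁸) = 8.457×10⁸ K⁴.
T = (8.457×10⁸)^(1/4).

T ≈ 171 K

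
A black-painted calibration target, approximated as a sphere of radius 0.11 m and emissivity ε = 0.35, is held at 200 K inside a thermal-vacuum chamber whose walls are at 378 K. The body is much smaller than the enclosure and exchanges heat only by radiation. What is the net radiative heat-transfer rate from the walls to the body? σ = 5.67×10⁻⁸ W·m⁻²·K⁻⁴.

For a small grey body in a large enclosure: P_net = εσA(T_body⁴ − T_wall⁴).
A = 4πr² = 0.1521 m²; T_body⁴ − T_wall⁴ = 1.600×10⁹ − 2.042×10¹⁰ = -1.882×10¹⁰ K⁴.
|P_net| = 0.35·5.67×10⁻⁸·0.1521·1.882×10¹⁰.

P_net ≈ 56.8 W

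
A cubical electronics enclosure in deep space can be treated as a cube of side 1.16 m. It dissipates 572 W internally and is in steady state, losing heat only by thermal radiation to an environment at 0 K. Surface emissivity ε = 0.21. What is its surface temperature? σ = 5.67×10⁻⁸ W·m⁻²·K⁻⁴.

T ≈ 278 K

Steady state: internal power = radiated power, P = εσA T⁴.
Radiating area A = 6L² = 8.074 m².
T⁴ = P/(εσA) = 572/(0.21·5.67×10⁻⁸·8.074) = 5.950×10⁹ K⁴.
T = (5.950×10⁹)^(1/4).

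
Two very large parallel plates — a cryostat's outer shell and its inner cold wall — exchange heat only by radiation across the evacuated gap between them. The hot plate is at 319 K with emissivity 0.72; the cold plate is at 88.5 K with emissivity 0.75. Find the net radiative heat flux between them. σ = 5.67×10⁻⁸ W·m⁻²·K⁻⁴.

For two infinite grey parallel plates, q = σ(T₁⁴ − T₂⁴)/(1/ε₁ + 1/ε₂ − 1).
T₁⁴ − T₂⁴ = 1.036×10¹⁰ − 6.134×10⁷ = 1.029×10¹⁰ K⁴.
1/ε₁ + 1/ε₂ − 1 = 1.389 + 1.333 − 1 = 1.722.
q = 5.67×10⁻⁸ × 1.029×10¹⁰ / 1.722.

q ≈ 339 W/m²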